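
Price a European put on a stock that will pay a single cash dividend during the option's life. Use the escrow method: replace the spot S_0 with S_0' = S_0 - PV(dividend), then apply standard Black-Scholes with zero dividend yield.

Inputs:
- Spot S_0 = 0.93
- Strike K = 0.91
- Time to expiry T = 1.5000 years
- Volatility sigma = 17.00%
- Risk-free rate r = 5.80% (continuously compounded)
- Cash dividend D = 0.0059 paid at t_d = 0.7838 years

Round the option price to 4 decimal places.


PV(D) = D * exp(-r * t_d) = 0.0059 * 0.95555744 = 0.00563779
S_0' = S_0 - PV(D) = 0.9300 - 0.00563779 = 0.92436221
d1 = (ln(S_0'/K) + (r + sigma^2/2)*T) / (sigma*sqrt(T)) = 0.59716830
d2 = d1 - sigma*sqrt(T) = 0.38896167
exp(-rT) = 0.91667710
N(-d1) = 0.27519751; N(-d2) = 0.34865225
P = K * exp(-rT) * N(-d2) - S_0' * N(-d1) = 0.9100 * 0.91667710 * 0.34865225 - 0.92436221 * 0.27519751 = 0.0365

Answer: Price = 0.0365


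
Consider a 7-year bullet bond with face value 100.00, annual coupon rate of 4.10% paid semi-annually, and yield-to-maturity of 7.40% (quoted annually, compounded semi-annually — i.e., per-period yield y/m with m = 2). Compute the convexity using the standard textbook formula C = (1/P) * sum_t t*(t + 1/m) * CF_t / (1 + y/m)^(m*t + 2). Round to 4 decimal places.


Answer: Convexity = 40.1219

Derivation:
Coupon per period c = face * coupon_rate / m = 2.050000
Periods per year m = 2; per-period yield y/m = 0.037000
Number of cashflows N = 14
Cashflows (t years, CF_t, discount factor 1/(1+y/m)^(m*t), PV):
  t = 0.5000: CF_t = 2.050000, DF = 0.964320, PV = 1.976856
  t = 1.0000: CF_t = 2.050000, DF = 0.929913, PV = 1.906322
  t = 1.5000: CF_t = 2.050000, DF = 0.896734, PV = 1.838305
  t = 2.0000: CF_t = 2.050000, DF = 0.864739, PV = 1.772715
  t = 2.5000: CF_t = 2.050000, DF = 0.833885, PV = 1.709464
  t = 3.0000: CF_t = 2.050000, DF = 0.804132, PV = 1.648471
  t = 3.5000: CF_t = 2.050000, DF = 0.775441, PV = 1.589654
  t = 4.0000: CF_t = 2.050000, DF = 0.747773, PV = 1.532935
  t = 4.5000: CF_t = 2.050000, DF = 0.721093, PV = 1.478240
  t = 5.0000: CF_t = 2.050000, DF = 0.695364, PV = 1.425497
  t = 5.5000: CF_t = 2.050000, DF = 0.670554, PV = 1.374635
  t = 6.0000: CF_t = 2.050000, DF = 0.646629, PV = 1.325589
  t = 6.5000: CF_t = 2.050000, DF = 0.623557, PV = 1.278292
  t = 7.0000: CF_t = 102.050000, DF = 0.601309, PV = 61.363542
Price P = sum_t PV_t = 82.220518
Convexity numerator sum_t t*(t + 1/m) * CF_t / (1+y/m)^(m*t + 2):
  t = 0.5000: term = 0.919153
  t = 1.0000: term = 2.659072
  t = 1.5000: term = 5.128393
  t = 2.0000: term = 8.242355
  t = 2.5000: term = 11.922404
  t = 3.0000: term = 16.095820
  t = 3.5000: term = 20.695365
  t = 4.0000: term = 25.658945
  t = 4.5000: term = 30.929298
  t = 5.0000: term = 36.453689
  t = 5.5000: term = 42.183632
  t = 6.0000: term = 48.074622
  t = 6.5000: term = 54.085881
  t = 7.0000: term = 2995.795818
Convexity = (1/P) * sum = 3298.844447 / 82.220518 = 40.121913


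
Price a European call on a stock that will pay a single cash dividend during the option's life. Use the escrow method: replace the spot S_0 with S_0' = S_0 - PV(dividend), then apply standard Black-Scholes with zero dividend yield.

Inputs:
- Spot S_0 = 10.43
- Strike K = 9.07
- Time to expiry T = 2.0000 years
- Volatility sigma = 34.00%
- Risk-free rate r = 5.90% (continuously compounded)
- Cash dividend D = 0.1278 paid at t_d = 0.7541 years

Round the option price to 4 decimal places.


PV(D) = D * exp(-r * t_d) = 0.1278 * 0.95648335 = 0.12223857
S_0' = S_0 - PV(D) = 10.4300 - 0.12223857 = 10.30776143
d1 = (ln(S_0'/K) + (r + sigma^2/2)*T) / (sigma*sqrt(T)) = 0.75187264
d2 = d1 - sigma*sqrt(T) = 0.27104003
exp(-rT) = 0.88869605
N(d1) = 0.77393617; N(d2) = 0.60681988
C = S_0' * N(d1) - K * exp(-rT) * N(d2) = 10.30776143 * 0.77393617 - 9.0700 * 0.88869605 * 0.60681988 = 3.0863

Answer: Price = 3.0863


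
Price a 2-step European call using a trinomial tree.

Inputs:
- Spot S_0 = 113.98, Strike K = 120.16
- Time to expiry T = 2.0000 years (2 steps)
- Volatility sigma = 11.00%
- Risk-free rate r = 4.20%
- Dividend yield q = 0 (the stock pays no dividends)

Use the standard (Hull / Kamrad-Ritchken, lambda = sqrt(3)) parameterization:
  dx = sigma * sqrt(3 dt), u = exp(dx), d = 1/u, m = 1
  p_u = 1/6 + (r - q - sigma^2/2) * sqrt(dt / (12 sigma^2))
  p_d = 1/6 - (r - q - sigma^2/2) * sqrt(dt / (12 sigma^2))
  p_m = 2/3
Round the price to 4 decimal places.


Answer: Price = V(0,0) = 8.6016

Derivation:
dt = T/N = 1.000000; dx = sigma*sqrt(3*dt) = 0.190526
u = exp(dx) = 1.209885; d = 1/u = 0.826525
p_u = 0.261011, p_m = 0.666667, p_d = 0.072322
Discount per step: exp(-r*dt) = 0.958870
Stock lattice S(k, j) with j the centered position index:
  k=0: S(0,+0) = 113.9800
  k=1: S(1,-1) = 94.2073; S(1,+0) = 113.9800; S(1,+1) = 137.9027
  k=2: S(2,-2) = 77.8646; S(2,-1) = 94.2073; S(2,+0) = 113.9800; S(2,+1) = 137.9027; S(2,+2) = 166.8465
Terminal payoffs V(N, j) = max(S_T - K, 0):
  V(2,-2) = 0.000000; V(2,-1) = 0.000000; V(2,+0) = 0.000000; V(2,+1) = 17.742730; V(2,+2) = 46.686491
Backward induction: V(k, j) = exp(-r*dt) * [p_u * V(k+1, j+1) + p_m * V(k+1, j) + p_d * V(k+1, j-1)]
  V(1,-1) = exp(-r*dt) * [p_u*0.000000 + p_m*0.000000 + p_d*0.000000] = 0.000000
  V(1,+0) = exp(-r*dt) * [p_u*17.742730 + p_m*0.000000 + p_d*0.000000] = 4.440571
  V(1,+1) = exp(-r*dt) * [p_u*46.686491 + p_m*17.742730 + p_d*0.000000] = 23.026464
  V(0,+0) = exp(-r*dt) * [p_u*23.026464 + p_m*4.440571 + p_d*0.000000] = 8.601580


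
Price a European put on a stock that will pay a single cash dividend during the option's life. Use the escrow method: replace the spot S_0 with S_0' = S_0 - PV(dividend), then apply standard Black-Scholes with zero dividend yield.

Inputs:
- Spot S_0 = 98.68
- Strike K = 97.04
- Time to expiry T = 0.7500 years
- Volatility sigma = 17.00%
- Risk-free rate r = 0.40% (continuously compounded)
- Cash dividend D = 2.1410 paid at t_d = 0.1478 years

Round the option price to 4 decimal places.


PV(D) = D * exp(-r * t_d) = 2.1410 * 0.99940897 = 2.13973461
S_0' = S_0 - PV(D) = 98.6800 - 2.13973461 = 96.54026539
d1 = (ln(S_0'/K) + (r + sigma^2/2)*T) / (sigma*sqrt(T)) = 0.05891971
d2 = d1 - sigma*sqrt(T) = -0.08830461
exp(-rT) = 0.99700450
N(-d1) = 0.47650803; N(-d2) = 0.53518271
P = K * exp(-rT) * N(-d2) - S_0' * N(-d1) = 97.0400 * 0.99700450 * 0.53518271 - 96.54026539 * 0.47650803 = 5.7763

Answer: Price = 5.7763


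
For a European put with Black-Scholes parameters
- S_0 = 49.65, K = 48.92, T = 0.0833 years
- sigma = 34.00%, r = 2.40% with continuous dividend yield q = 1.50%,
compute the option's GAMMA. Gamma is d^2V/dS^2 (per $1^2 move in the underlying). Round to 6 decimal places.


d1 = 0.2076484006; d2 = 0.1095184867
phi(d1) = 0.3904335610; exp(-qT) = 0.9987512803; exp(-rT) = 0.9980027971
Gamma = exp(-qT) * phi(d1) / (S * sigma * sqrt(T)) = 0.9987512803 * 0.3904335610 / (49.6500 * 0.3400 * 0.2886173938) = 0.080036

Answer: Gamma = 0.080036


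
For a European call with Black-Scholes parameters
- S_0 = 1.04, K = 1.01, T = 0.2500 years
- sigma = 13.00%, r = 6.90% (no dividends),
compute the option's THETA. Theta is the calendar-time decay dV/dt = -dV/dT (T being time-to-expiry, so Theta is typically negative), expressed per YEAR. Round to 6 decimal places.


Answer: Theta = -0.092331

Derivation:
d1 = 0.7481981892; d2 = 0.6831981892
phi(d1) = 0.3015441623; exp(-qT) = 1.0000000000; exp(-rT) = 0.9828979294
Theta = -S*exp(-qT)*phi(d1)*sigma/(2*sqrt(T)) - r*K*exp(-rT)*N(d2) + q*S*exp(-qT)*N(d1)
N(d1) = 0.7728296885; N(d2) = 0.7527591916; sqrt(T) = 0.5000000000
Term 1 = -1.0400 * 1.0000000000 * 0.3015441623 * 0.1300 / (2 * 0.5000000000) = -0.0407687707
Term 2 = -0.0690 * 1.0100 * 0.9828979294 * 0.7527591916 = -0.0515626171
Term 3 = 0 (no dividend yield, q = 0)
Theta = -0.0407687707 + (-0.0515626171) + (0.0000000000) = -0.092331


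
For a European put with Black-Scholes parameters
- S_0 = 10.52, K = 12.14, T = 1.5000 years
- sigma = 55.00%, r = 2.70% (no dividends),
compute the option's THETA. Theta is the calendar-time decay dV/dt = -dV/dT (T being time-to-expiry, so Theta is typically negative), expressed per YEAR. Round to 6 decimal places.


d1 = 0.1843017188; d2 = -0.4893079605
phi(d1) = 0.3922240309; exp(-qT) = 1.0000000000; exp(-rT) = 0.9603091645
Theta = -S*exp(-qT)*phi(d1)*sigma/(2*sqrt(T)) + r*K*exp(-rT)*N(-d2) - q*S*exp(-qT)*N(-d1)
N(-d1) = 0.4268883828; N(-d2) = 0.6876881569; sqrt(T) = 1.2247448714
Term 1 = -10.5200 * 1.0000000000 * 0.3922240309 * 0.5500 / (2 * 1.2247448714) = -0.9264820355
Term 2 = 0.0270 * 12.1400 * 0.9603091645 * 0.6876881569 = 0.2164636960
Term 3 = 0 (no dividend yield, q = 0)
Theta = -0.9264820355 + (0.2164636960) + (0.0000000000) = -0.710018

Answer: Theta = -0.710018


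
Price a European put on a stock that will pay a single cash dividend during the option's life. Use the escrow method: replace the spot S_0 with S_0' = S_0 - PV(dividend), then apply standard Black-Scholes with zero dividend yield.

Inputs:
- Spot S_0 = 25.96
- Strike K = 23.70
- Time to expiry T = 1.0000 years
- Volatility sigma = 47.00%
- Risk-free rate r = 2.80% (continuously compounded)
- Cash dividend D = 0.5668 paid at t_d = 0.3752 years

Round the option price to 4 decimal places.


Answer: Price = 3.4177

Derivation:
PV(D) = D * exp(-r * t_d) = 0.5668 * 0.98954939 = 0.56087659
S_0' = S_0 - PV(D) = 25.9600 - 0.56087659 = 25.39912341
d1 = (ln(S_0'/K) + (r + sigma^2/2)*T) / (sigma*sqrt(T)) = 0.44189280
d2 = d1 - sigma*sqrt(T) = -0.02810720
exp(-rT) = 0.97238837
N(-d1) = 0.32928339; N(-d2) = 0.51121168
P = K * exp(-rT) * N(-d2) - S_0' * N(-d1) = 23.7000 * 0.97238837 * 0.51121168 - 25.39912341 * 0.32928339 = 3.4177


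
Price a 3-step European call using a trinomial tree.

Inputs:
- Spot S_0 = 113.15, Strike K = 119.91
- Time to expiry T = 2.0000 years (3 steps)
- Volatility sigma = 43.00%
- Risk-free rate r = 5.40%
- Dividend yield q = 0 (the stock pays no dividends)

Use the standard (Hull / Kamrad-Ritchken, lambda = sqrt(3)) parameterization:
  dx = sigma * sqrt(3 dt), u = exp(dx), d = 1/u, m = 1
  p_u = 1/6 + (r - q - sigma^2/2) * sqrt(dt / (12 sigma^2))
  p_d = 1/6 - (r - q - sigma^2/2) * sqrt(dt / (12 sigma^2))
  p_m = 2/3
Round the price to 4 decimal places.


dt = T/N = 0.666667; dx = sigma*sqrt(3*dt) = 0.608112
u = exp(dx) = 1.836960; d = 1/u = 0.544378
p_u = 0.145590, p_m = 0.666667, p_d = 0.187743
Discount per step: exp(-r*dt) = 0.964640
Stock lattice S(k, j) with j the centered position index:
  k=0: S(0,+0) = 113.1500
  k=1: S(1,-1) = 61.5963; S(1,+0) = 113.1500; S(1,+1) = 207.8520
  k=2: S(2,-2) = 33.5317; S(2,-1) = 61.5963; S(2,+0) = 113.1500; S(2,+1) = 207.8520; S(2,+2) = 381.8157
  k=3: S(3,-3) = 18.2539; S(3,-2) = 33.5317; S(3,-1) = 61.5963; S(3,+0) = 113.1500; S(3,+1) = 207.8520; S(3,+2) = 381.8157; S(3,+3) = 701.3800
Terminal payoffs V(N, j) = max(S_T - K, 0):
  V(3,-3) = 0.000000; V(3,-2) = 0.000000; V(3,-1) = 0.000000; V(3,+0) = 0.000000; V(3,+1) = 87.941983; V(3,+2) = 261.905702; V(3,+3) = 581.470031
Backward induction: V(k, j) = exp(-r*dt) * [p_u * V(k+1, j+1) + p_m * V(k+1, j) + p_d * V(k+1, j-1)]
  V(2,-2) = exp(-r*dt) * [p_u*0.000000 + p_m*0.000000 + p_d*0.000000] = 0.000000
  V(2,-1) = exp(-r*dt) * [p_u*0.000000 + p_m*0.000000 + p_d*0.000000] = 0.000000
  V(2,+0) = exp(-r*dt) * [p_u*87.941983 + p_m*0.000000 + p_d*0.000000] = 12.350789
  V(2,+1) = exp(-r*dt) * [p_u*261.905702 + p_m*87.941983 + p_d*0.000000] = 93.337601
  V(2,+2) = exp(-r*dt) * [p_u*581.470031 + p_m*261.905702 + p_d*87.941983] = 266.019616
  V(1,-1) = exp(-r*dt) * [p_u*12.350789 + p_m*0.000000 + p_d*0.000000] = 1.734575
  V(1,+0) = exp(-r*dt) * [p_u*93.337601 + p_m*12.350789 + p_d*0.000000] = 21.051275
  V(1,+1) = exp(-r*dt) * [p_u*266.019616 + p_m*93.337601 + p_d*12.350789] = 99.622038
  V(0,+0) = exp(-r*dt) * [p_u*99.622038 + p_m*21.051275 + p_d*1.734575] = 27.843242

Answer: Price = V(0,0) = 27.8432


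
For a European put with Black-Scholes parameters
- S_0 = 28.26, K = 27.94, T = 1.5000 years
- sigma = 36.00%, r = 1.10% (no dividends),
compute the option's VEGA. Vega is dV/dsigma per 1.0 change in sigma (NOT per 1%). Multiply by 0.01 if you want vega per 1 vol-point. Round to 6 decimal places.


d1 = 0.2837053985; d2 = -0.1572027552
phi(d1) = 0.3832058719; exp(-qT) = 1.0000000000; exp(-rT) = 0.9836353794
Vega = S * exp(-qT) * phi(d1) * sqrt(T) = 28.2600 * 1.0000000000 * 0.3832058719 * 1.2247448714 = 13.263250

Answer: Vega = 13.263250


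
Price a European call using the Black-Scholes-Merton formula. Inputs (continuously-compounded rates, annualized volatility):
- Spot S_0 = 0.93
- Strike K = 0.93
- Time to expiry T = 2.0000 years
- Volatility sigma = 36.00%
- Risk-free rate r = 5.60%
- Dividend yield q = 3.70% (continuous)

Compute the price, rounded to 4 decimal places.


Answer: Price = 0.1869

Derivation:
d1 = (ln(S/K) + (r - q + 0.5*sigma^2) * T) / (sigma * sqrt(T)) = 0.32919749
d2 = d1 - sigma * sqrt(T) = -0.17991939
exp(-rT) = 0.89404426; exp(-qT) = 0.92867169
C = S_0 * exp(-qT) * N(d1) - K * exp(-rT) * N(d2)
N(d1) = 0.62899679; N(d2) = 0.42860793
C = 0.9300 * 0.92867169 * 0.62899679 - 0.9300 * 0.89404426 * 0.42860793 = 0.1869


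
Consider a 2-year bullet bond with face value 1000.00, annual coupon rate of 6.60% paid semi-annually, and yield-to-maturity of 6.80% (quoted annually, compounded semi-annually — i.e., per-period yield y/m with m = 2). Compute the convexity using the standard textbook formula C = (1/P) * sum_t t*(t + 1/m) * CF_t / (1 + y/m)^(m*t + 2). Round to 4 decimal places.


Answer: Convexity = 4.3843

Derivation:
Coupon per period c = face * coupon_rate / m = 33.000000
Periods per year m = 2; per-period yield y/m = 0.034000
Number of cashflows N = 4
Cashflows (t years, CF_t, discount factor 1/(1+y/m)^(m*t), PV):
  t = 0.5000: CF_t = 33.000000, DF = 0.967118, PV = 31.914894
  t = 1.0000: CF_t = 33.000000, DF = 0.935317, PV = 30.865468
  t = 1.5000: CF_t = 33.000000, DF = 0.904562, PV = 29.850549
  t = 2.0000: CF_t = 1033.000000, DF = 0.874818, PV = 903.687274
Price P = sum_t PV_t = 996.318184
Convexity numerator sum_t t*(t + 1/m) * CF_t / (1+y/m)^(m*t + 2):
  t = 0.5000: term = 14.925275
  t = 1.0000: term = 43.303504
  t = 1.5000: term = 83.759196
  t = 2.0000: term = 4226.171270
Convexity = (1/P) * sum = 4368.159245 / 996.318184 = 4.384301


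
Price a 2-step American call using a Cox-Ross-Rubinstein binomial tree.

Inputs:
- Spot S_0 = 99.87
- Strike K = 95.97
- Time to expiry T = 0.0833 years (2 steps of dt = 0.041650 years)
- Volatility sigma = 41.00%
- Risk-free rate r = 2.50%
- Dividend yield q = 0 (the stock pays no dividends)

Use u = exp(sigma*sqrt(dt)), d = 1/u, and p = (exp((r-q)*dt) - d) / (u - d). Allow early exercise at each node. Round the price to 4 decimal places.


Answer: Price = V(0,0) = 7.1369

Derivation:
dt = T/N = 0.041650
u = exp(sigma*sqrt(dt)) = 1.087275; d = 1/u = 0.919731
p = (exp((r-q)*dt) - d) / (u - d) = 0.485312
Discount per step: exp(-r*dt) = 0.998959
Stock lattice S(k, i) with i counting down-moves:
  k=0: S(0,0) = 99.8700
  k=1: S(1,0) = 108.5861; S(1,1) = 91.8535
  k=2: S(2,0) = 118.0629; S(2,1) = 99.8700; S(2,2) = 84.4805
Terminal payoffs V(N, i) = max(S_T - K, 0):
  V(2,0) = 22.092915; V(2,1) = 3.900000; V(2,2) = 0.000000
Backward induction: V(k, i) = exp(-r*dt) * [p * V(k+1, i) + (1-p) * V(k+1, i+1)]; then take max(V_cont, immediate exercise) for American.
  V(1,0) = exp(-r*dt) * [p*22.092915 + (1-p)*3.900000] = 12.715987; exercise = 12.616110; V(1,0) = max -> 12.715987
  V(1,1) = exp(-r*dt) * [p*3.900000 + (1-p)*0.000000] = 1.890746; exercise = 0.000000; V(1,1) = max -> 1.890746
  V(0,0) = exp(-r*dt) * [p*12.715987 + (1-p)*1.890746] = 7.136927; exercise = 3.900000; V(0,0) = max -> 7.136927


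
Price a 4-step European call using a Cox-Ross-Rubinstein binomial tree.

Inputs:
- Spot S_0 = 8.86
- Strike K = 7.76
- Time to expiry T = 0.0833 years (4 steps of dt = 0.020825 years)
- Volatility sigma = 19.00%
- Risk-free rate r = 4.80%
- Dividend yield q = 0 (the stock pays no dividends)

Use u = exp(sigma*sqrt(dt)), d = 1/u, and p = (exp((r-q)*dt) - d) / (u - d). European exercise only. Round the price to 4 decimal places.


dt = T/N = 0.020825
u = exp(sigma*sqrt(dt)) = 1.027798; d = 1/u = 0.972954
p = (exp((r-q)*dt) - d) / (u - d) = 0.511381
Discount per step: exp(-r*dt) = 0.999001
Stock lattice S(k, i) with i counting down-moves:
  k=0: S(0,0) = 8.8600
  k=1: S(1,0) = 9.1063; S(1,1) = 8.6204
  k=2: S(2,0) = 9.3594; S(2,1) = 8.8600; S(2,2) = 8.3872
  k=3: S(3,0) = 9.6196; S(3,1) = 9.1063; S(3,2) = 8.6204; S(3,3) = 8.1604
  k=4: S(4,0) = 9.8870; S(4,1) = 9.3594; S(4,2) = 8.8600; S(4,3) = 8.3872; S(4,4) = 7.9397
Terminal payoffs V(N, i) = max(S_T - K, 0):
  V(4,0) = 2.127006; V(4,1) = 1.599427; V(4,2) = 1.100000; V(4,3) = 0.627223; V(4,4) = 0.179674
Backward induction: V(k, i) = exp(-r*dt) * [p * V(k+1, i) + (1-p) * V(k+1, i+1)].
  V(3,0) = exp(-r*dt) * [p*2.127006 + (1-p)*1.599427] = 1.867353
  V(3,1) = exp(-r*dt) * [p*1.599427 + (1-p)*1.100000] = 1.354043
  V(3,2) = exp(-r*dt) * [p*1.100000 + (1-p)*0.627223] = 0.868124
  V(3,3) = exp(-r*dt) * [p*0.627223 + (1-p)*0.179674] = 0.408134
  V(2,0) = exp(-r*dt) * [p*1.867353 + (1-p)*1.354043] = 1.614925
  V(2,1) = exp(-r*dt) * [p*1.354043 + (1-p)*0.868124] = 1.115498
  V(2,2) = exp(-r*dt) * [p*0.868124 + (1-p)*0.408134] = 0.642721
  V(1,0) = exp(-r*dt) * [p*1.614925 + (1-p)*1.115498] = 1.369526
  V(1,1) = exp(-r*dt) * [p*1.115498 + (1-p)*0.642721] = 0.883607
  V(0,0) = exp(-r*dt) * [p*1.369526 + (1-p)*0.883607] = 1.130966

Answer: Price = V(0,0) = 1.1310


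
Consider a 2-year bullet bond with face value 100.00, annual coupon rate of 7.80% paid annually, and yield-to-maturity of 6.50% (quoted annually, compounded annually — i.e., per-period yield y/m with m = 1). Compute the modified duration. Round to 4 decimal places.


Answer: Modified duration = 1.8108

Derivation:
Coupon per period c = face * coupon_rate / m = 7.800000
Periods per year m = 1; per-period yield y/m = 0.065000
Number of cashflows N = 2
Cashflows (t years, CF_t, discount factor 1/(1+y/m)^(m*t), PV):
  t = 1.0000: CF_t = 7.800000, DF = 0.938967, PV = 7.323944
  t = 2.0000: CF_t = 107.800000, DF = 0.881659, PV = 95.042871
Price P = sum_t PV_t = 102.366814
First compute Macaulay numerator sum_t t * PV_t:
  t * PV_t at t = 1.0000: 7.323944
  t * PV_t at t = 2.0000: 190.085741
Macaulay duration D = 197.409685 / 102.366814 = 1.928454
Modified duration = D / (1 + y/m) = 1.928454 / (1 + 0.065000) = 1.810755


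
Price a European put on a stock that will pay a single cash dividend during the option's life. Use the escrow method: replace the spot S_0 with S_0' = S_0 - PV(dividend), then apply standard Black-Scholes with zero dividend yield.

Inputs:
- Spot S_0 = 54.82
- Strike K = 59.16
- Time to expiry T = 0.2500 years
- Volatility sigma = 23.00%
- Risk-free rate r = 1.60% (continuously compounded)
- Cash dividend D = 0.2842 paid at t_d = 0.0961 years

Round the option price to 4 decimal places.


Answer: Price = 5.3617

Derivation:
PV(D) = D * exp(-r * t_d) = 0.2842 * 0.99846358 = 0.28376335
S_0' = S_0 - PV(D) = 54.8200 - 0.28376335 = 54.53623665
d1 = (ln(S_0'/K) + (r + sigma^2/2)*T) / (sigma*sqrt(T)) = -0.61537186
d2 = d1 - sigma*sqrt(T) = -0.73037186
exp(-rT) = 0.99600799
N(-d1) = 0.73084542; N(-d2) = 0.76741854
P = K * exp(-rT) * N(-d2) - S_0' * N(-d1) = 59.1600 * 0.99600799 * 0.76741854 - 54.53623665 * 0.73084542 = 5.3617


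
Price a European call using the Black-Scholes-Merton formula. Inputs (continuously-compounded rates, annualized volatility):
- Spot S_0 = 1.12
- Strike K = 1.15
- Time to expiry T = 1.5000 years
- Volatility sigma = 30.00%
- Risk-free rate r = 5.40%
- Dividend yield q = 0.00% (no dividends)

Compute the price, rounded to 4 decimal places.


Answer: Price = 0.1904

Derivation:
d1 = (ln(S/K) + (r - q + 0.5*sigma^2) * T) / (sigma * sqrt(T)) = 0.33222359
d2 = d1 - sigma * sqrt(T) = -0.03519987
exp(-rT) = 0.92219369; exp(-qT) = 1.00000000
C = S_0 * exp(-qT) * N(d1) - K * exp(-rT) * N(d2)
N(d1) = 0.63013979; N(d2) = 0.48596018
C = 1.1200 * 1.00000000 * 0.63013979 - 1.1500 * 0.92219369 * 0.48596018 = 0.1904


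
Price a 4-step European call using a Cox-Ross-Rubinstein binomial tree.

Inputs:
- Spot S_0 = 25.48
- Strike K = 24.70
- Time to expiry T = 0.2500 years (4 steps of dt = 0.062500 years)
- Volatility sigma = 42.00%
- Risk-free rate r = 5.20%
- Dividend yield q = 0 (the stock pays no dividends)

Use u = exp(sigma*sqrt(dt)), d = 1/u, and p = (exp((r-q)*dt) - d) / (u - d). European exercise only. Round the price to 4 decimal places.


Answer: Price = V(0,0) = 2.6751

Derivation:
dt = T/N = 0.062500
u = exp(sigma*sqrt(dt)) = 1.110711; d = 1/u = 0.900325
p = (exp((r-q)*dt) - d) / (u - d) = 0.489247
Discount per step: exp(-r*dt) = 0.996755
Stock lattice S(k, i) with i counting down-moves:
  k=0: S(0,0) = 25.4800
  k=1: S(1,0) = 28.3009; S(1,1) = 22.9403
  k=2: S(2,0) = 31.4341; S(2,1) = 25.4800; S(2,2) = 20.6537
  k=3: S(3,0) = 34.9142; S(3,1) = 28.3009; S(3,2) = 22.9403; S(3,3) = 18.5950
  k=4: S(4,0) = 38.7796; S(4,1) = 31.4341; S(4,2) = 25.4800; S(4,3) = 20.6537; S(4,4) = 16.7416
Terminal payoffs V(N, i) = max(S_T - K, 0):
  V(4,0) = 14.079580; V(4,1) = 6.734117; V(4,2) = 0.780000; V(4,3) = 0.000000; V(4,4) = 0.000000
Backward induction: V(k, i) = exp(-r*dt) * [p * V(k+1, i) + (1-p) * V(k+1, i+1)].
  V(3,0) = exp(-r*dt) * [p*14.079580 + (1-p)*6.734117] = 10.294352
  V(3,1) = exp(-r*dt) * [p*6.734117 + (1-p)*0.780000] = 3.681051
  V(3,2) = exp(-r*dt) * [p*0.780000 + (1-p)*0.000000] = 0.380374
  V(3,3) = exp(-r*dt) * [p*0.000000 + (1-p)*0.000000] = 0.000000
  V(2,0) = exp(-r*dt) * [p*10.294352 + (1-p)*3.681051] = 6.894146
  V(2,1) = exp(-r*dt) * [p*3.681051 + (1-p)*0.380374] = 1.988747
  V(2,2) = exp(-r*dt) * [p*0.380374 + (1-p)*0.000000] = 0.185493
  V(1,0) = exp(-r*dt) * [p*6.894146 + (1-p)*1.988747] = 4.374459
  V(1,1) = exp(-r*dt) * [p*1.988747 + (1-p)*0.185493] = 1.064265
  V(0,0) = exp(-r*dt) * [p*4.374459 + (1-p)*1.064265] = 2.675059


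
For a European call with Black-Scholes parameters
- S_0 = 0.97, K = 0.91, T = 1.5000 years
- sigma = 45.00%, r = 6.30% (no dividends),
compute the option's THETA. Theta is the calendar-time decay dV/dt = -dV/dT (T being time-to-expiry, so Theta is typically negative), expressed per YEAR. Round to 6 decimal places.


Answer: Theta = -0.087001

Derivation:
d1 = 0.5628863415; d2 = 0.0117511494
phi(d1) = 0.3404935658; exp(-qT) = 1.0000000000; exp(-rT) = 0.9098277346
Theta = -S*exp(-qT)*phi(d1)*sigma/(2*sqrt(T)) - r*K*exp(-rT)*N(d2) + q*S*exp(-qT)*N(d1)
N(d1) = 0.7132438593; N(d2) = 0.5046879224; sqrt(T) = 1.2247448714
Term 1 = -0.9700 * 1.0000000000 * 0.3404935658 * 0.4500 / (2 * 1.2247448714) = -0.0606760824
Term 2 = -0.0630 * 0.9100 * 0.9098277346 * 0.5046879224 = -0.0263247360
Term 3 = 0 (no dividend yield, q = 0)
Theta = -0.0606760824 + (-0.0263247360) + (0.0000000000) = -0.087001


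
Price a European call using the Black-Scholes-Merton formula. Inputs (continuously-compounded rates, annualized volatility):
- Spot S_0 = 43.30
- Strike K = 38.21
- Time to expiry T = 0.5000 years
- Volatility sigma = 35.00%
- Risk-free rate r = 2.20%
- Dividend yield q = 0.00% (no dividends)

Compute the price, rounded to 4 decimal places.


d1 = (ln(S/K) + (r - q + 0.5*sigma^2) * T) / (sigma * sqrt(T)) = 0.67349041
d2 = d1 - sigma * sqrt(T) = 0.42600304
exp(-rT) = 0.98906028; exp(-qT) = 1.00000000
C = S_0 * exp(-qT) * N(d1) - K * exp(-rT) * N(d2)
N(d1) = 0.74968233; N(d2) = 0.66494718
C = 43.3000 * 1.00000000 * 0.74968233 - 38.2100 * 0.98906028 * 0.66494718 = 7.3316

Answer: Price = 7.3316


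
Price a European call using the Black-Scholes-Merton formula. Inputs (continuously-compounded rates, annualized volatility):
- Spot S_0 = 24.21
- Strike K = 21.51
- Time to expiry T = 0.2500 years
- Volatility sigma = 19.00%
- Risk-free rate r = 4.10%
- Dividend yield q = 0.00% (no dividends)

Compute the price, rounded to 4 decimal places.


Answer: Price = 3.0070

Derivation:
d1 = (ln(S/K) + (r - q + 0.5*sigma^2) * T) / (sigma * sqrt(T)) = 1.40010871
d2 = d1 - sigma * sqrt(T) = 1.30510871
exp(-rT) = 0.98980235; exp(-qT) = 1.00000000
C = S_0 * exp(-qT) * N(d1) - K * exp(-rT) * N(d2)
N(d1) = 0.91925962; N(d2) = 0.90407208
C = 24.2100 * 1.00000000 * 0.91925962 - 21.5100 * 0.98980235 * 0.90407208 = 3.0070


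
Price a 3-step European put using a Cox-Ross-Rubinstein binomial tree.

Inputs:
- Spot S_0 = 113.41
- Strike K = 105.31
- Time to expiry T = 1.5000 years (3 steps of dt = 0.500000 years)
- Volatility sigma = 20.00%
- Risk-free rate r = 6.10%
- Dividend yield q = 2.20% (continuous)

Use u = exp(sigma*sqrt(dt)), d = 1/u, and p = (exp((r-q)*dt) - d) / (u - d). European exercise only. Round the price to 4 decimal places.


Answer: Price = V(0,0) = 5.0474

Derivation:
dt = T/N = 0.500000
u = exp(sigma*sqrt(dt)) = 1.151910; d = 1/u = 0.868123
p = (exp((r-q)*dt) - d) / (u - d) = 0.534091
Discount per step: exp(-r*dt) = 0.969960
Stock lattice S(k, i) with i counting down-moves:
  k=0: S(0,0) = 113.4100
  k=1: S(1,0) = 130.6381; S(1,1) = 98.4539
  k=2: S(2,0) = 150.4833; S(2,1) = 113.4100; S(2,2) = 85.4701
  k=3: S(3,0) = 173.3432; S(3,1) = 130.6381; S(3,2) = 98.4539; S(3,3) = 74.1986
Terminal payoffs V(N, i) = max(K - S_T, 0):
  V(3,0) = 0.000000; V(3,1) = 0.000000; V(3,2) = 6.856120; V(3,3) = 31.111384
Backward induction: V(k, i) = exp(-r*dt) * [p * V(k+1, i) + (1-p) * V(k+1, i+1)].
  V(2,0) = exp(-r*dt) * [p*0.000000 + (1-p)*0.000000] = 0.000000
  V(2,1) = exp(-r*dt) * [p*0.000000 + (1-p)*6.856120] = 3.098369
  V(2,2) = exp(-r*dt) * [p*6.856120 + (1-p)*31.111384] = 17.611431
  V(1,0) = exp(-r*dt) * [p*0.000000 + (1-p)*3.098369] = 1.400193
  V(1,1) = exp(-r*dt) * [p*3.098369 + (1-p)*17.611431] = 9.563935
  V(0,0) = exp(-r*dt) * [p*1.400193 + (1-p)*9.563935] = 5.047432


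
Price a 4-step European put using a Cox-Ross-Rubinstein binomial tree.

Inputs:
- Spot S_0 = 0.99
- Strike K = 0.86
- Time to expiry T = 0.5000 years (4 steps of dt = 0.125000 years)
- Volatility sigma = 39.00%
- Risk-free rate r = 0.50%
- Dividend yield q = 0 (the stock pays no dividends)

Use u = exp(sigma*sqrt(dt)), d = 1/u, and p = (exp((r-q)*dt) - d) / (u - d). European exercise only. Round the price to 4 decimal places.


Answer: Price = V(0,0) = 0.0537

Derivation:
dt = T/N = 0.125000
u = exp(sigma*sqrt(dt)) = 1.147844; d = 1/u = 0.871198
p = (exp((r-q)*dt) - d) / (u - d) = 0.467843
Discount per step: exp(-r*dt) = 0.999375
Stock lattice S(k, i) with i counting down-moves:
  k=0: S(0,0) = 0.9900
  k=1: S(1,0) = 1.1364; S(1,1) = 0.8625
  k=2: S(2,0) = 1.3044; S(2,1) = 0.9900; S(2,2) = 0.7514
  k=3: S(3,0) = 1.4972; S(3,1) = 1.1364; S(3,2) = 0.8625; S(3,3) = 0.6546
  k=4: S(4,0) = 1.7186; S(4,1) = 1.3044; S(4,2) = 0.9900; S(4,3) = 0.7514; S(4,4) = 0.5703
Terminal payoffs V(N, i) = max(K - S_T, 0):
  V(4,0) = 0.000000; V(4,1) = 0.000000; V(4,2) = 0.000000; V(4,3) = 0.108604; V(4,4) = 0.289701
Backward induction: V(k, i) = exp(-r*dt) * [p * V(k+1, i) + (1-p) * V(k+1, i+1)].
  V(3,0) = exp(-r*dt) * [p*0.000000 + (1-p)*0.000000] = 0.000000
  V(3,1) = exp(-r*dt) * [p*0.000000 + (1-p)*0.000000] = 0.000000
  V(3,2) = exp(-r*dt) * [p*0.000000 + (1-p)*0.108604] = 0.057758
  V(3,3) = exp(-r*dt) * [p*0.108604 + (1-p)*0.289701] = 0.204848
  V(2,0) = exp(-r*dt) * [p*0.000000 + (1-p)*0.000000] = 0.000000
  V(2,1) = exp(-r*dt) * [p*0.000000 + (1-p)*0.057758] = 0.030717
  V(2,2) = exp(-r*dt) * [p*0.057758 + (1-p)*0.204848] = 0.135948
  V(1,0) = exp(-r*dt) * [p*0.000000 + (1-p)*0.030717] = 0.016336
  V(1,1) = exp(-r*dt) * [p*0.030717 + (1-p)*0.135948] = 0.086662
  V(0,0) = exp(-r*dt) * [p*0.016336 + (1-p)*0.086662] = 0.053727


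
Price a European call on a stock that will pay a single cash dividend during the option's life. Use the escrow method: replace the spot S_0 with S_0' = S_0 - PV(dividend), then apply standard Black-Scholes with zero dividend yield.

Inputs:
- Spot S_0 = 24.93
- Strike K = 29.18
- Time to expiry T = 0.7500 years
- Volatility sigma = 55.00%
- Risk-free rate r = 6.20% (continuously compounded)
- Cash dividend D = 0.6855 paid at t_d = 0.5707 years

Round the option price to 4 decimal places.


PV(D) = D * exp(-r * t_d) = 0.6855 * 0.96523527 = 0.66166878
S_0' = S_0 - PV(D) = 24.9300 - 0.66166878 = 24.26833122
d1 = (ln(S_0'/K) + (r + sigma^2/2)*T) / (sigma*sqrt(T)) = -0.05117168
d2 = d1 - sigma*sqrt(T) = -0.52748565
exp(-rT) = 0.95456456
N(d1) = 0.47959436; N(d2) = 0.29892819
C = S_0' * N(d1) - K * exp(-rT) * N(d2) = 24.26833122 * 0.47959436 - 29.1800 * 0.95456456 * 0.29892819 = 3.3126

Answer: Price = 3.3126


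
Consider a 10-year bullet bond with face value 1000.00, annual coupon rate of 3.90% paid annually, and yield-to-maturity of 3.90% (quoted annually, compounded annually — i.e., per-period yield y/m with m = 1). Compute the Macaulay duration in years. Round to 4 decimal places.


Coupon per period c = face * coupon_rate / m = 39.000000
Periods per year m = 1; per-period yield y/m = 0.039000
Number of cashflows N = 10
Cashflows (t years, CF_t, discount factor 1/(1+y/m)^(m*t), PV):
  t = 1.0000: CF_t = 39.000000, DF = 0.962464, PV = 37.536092
  t = 2.0000: CF_t = 39.000000, DF = 0.926337, PV = 36.127134
  t = 3.0000: CF_t = 39.000000, DF = 0.891566, PV = 34.771063
  t = 4.0000: CF_t = 39.000000, DF = 0.858100, PV = 33.465893
  t = 5.0000: CF_t = 39.000000, DF = 0.825890, PV = 32.209714
  t = 6.0000: CF_t = 39.000000, DF = 0.794889, PV = 31.000687
  t = 7.0000: CF_t = 39.000000, DF = 0.765052, PV = 29.837043
  t = 8.0000: CF_t = 39.000000, DF = 0.736335, PV = 28.717077
  t = 9.0000: CF_t = 39.000000, DF = 0.708696, PV = 27.639150
  t = 10.0000: CF_t = 1039.000000, DF = 0.682094, PV = 708.696148
Price P = sum_t PV_t = 1000.000000
Macaulay numerator sum_t t * PV_t:
  t * PV_t at t = 1.0000: 37.536092
  t * PV_t at t = 2.0000: 72.254268
  t * PV_t at t = 3.0000: 104.313188
  t * PV_t at t = 4.0000: 133.863572
  t * PV_t at t = 5.0000: 161.048570
  t * PV_t at t = 6.0000: 186.004123
  t * PV_t at t = 7.0000: 208.859298
  t * PV_t at t = 8.0000: 229.736613
  t * PV_t at t = 9.0000: 248.752348
  t * PV_t at t = 10.0000: 7086.961476
Macaulay duration D = (sum_t t * PV_t) / P = 8469.329549 / 1000.000000 = 8.469330

Answer: Macaulay duration = 8.4693 years


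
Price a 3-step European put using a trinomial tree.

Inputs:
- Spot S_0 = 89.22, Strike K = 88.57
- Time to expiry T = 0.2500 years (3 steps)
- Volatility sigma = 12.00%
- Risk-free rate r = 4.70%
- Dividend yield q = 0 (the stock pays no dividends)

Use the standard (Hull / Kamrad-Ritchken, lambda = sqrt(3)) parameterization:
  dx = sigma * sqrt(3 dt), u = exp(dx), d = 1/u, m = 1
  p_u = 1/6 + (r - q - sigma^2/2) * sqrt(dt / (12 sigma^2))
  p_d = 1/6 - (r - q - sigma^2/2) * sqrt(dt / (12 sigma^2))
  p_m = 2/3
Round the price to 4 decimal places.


Answer: Price = V(0,0) = 1.2814

Derivation:
dt = T/N = 0.083333; dx = sigma*sqrt(3*dt) = 0.060000
u = exp(dx) = 1.061837; d = 1/u = 0.941765
p_u = 0.194306, p_m = 0.666667, p_d = 0.139028
Discount per step: exp(-r*dt) = 0.996091
Stock lattice S(k, j) with j the centered position index:
  k=0: S(0,+0) = 89.2200
  k=1: S(1,-1) = 84.0242; S(1,+0) = 89.2200; S(1,+1) = 94.7371
  k=2: S(2,-2) = 79.1310; S(2,-1) = 84.0242; S(2,+0) = 89.2200; S(2,+1) = 94.7371; S(2,+2) = 100.5953
  k=3: S(3,-3) = 74.5228; S(3,-2) = 79.1310; S(3,-1) = 84.0242; S(3,+0) = 89.2200; S(3,+1) = 94.7371; S(3,+2) = 100.5953; S(3,+3) = 106.8157
Terminal payoffs V(N, j) = max(K - S_T, 0):
  V(3,-3) = 14.047192; V(3,-2) = 9.438959; V(3,-1) = 4.545768; V(3,+0) = 0.000000; V(3,+1) = 0.000000; V(3,+2) = 0.000000; V(3,+3) = 0.000000
Backward induction: V(k, j) = exp(-r*dt) * [p_u * V(k+1, j+1) + p_m * V(k+1, j) + p_d * V(k+1, j-1)]
  V(2,-2) = exp(-r*dt) * [p_u*4.545768 + p_m*9.438959 + p_d*14.047192] = 9.093172
  V(2,-1) = exp(-r*dt) * [p_u*0.000000 + p_m*4.545768 + p_d*9.438959] = 4.325814
  V(2,+0) = exp(-r*dt) * [p_u*0.000000 + p_m*0.000000 + p_d*4.545768] = 0.629518
  V(2,+1) = exp(-r*dt) * [p_u*0.000000 + p_m*0.000000 + p_d*0.000000] = 0.000000
  V(2,+2) = exp(-r*dt) * [p_u*0.000000 + p_m*0.000000 + p_d*0.000000] = 0.000000
  V(1,-1) = exp(-r*dt) * [p_u*0.629518 + p_m*4.325814 + p_d*9.093172] = 4.253705
  V(1,+0) = exp(-r*dt) * [p_u*0.000000 + p_m*0.629518 + p_d*4.325814] = 1.017095
  V(1,+1) = exp(-r*dt) * [p_u*0.000000 + p_m*0.000000 + p_d*0.629518] = 0.087178
  V(0,+0) = exp(-r*dt) * [p_u*0.087178 + p_m*1.017095 + p_d*4.253705] = 1.281357


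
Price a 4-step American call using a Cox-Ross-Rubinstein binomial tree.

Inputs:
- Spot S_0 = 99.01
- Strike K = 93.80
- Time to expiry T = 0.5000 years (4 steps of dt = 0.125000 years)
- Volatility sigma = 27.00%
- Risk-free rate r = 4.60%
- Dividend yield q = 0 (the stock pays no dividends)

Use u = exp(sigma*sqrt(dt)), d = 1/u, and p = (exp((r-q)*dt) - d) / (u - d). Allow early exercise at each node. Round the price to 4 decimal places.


Answer: Price = V(0,0) = 11.7219

Derivation:
dt = T/N = 0.125000
u = exp(sigma*sqrt(dt)) = 1.100164; d = 1/u = 0.908955
p = (exp((r-q)*dt) - d) / (u - d) = 0.506312
Discount per step: exp(-r*dt) = 0.994266
Stock lattice S(k, i) with i counting down-moves:
  k=0: S(0,0) = 99.0100
  k=1: S(1,0) = 108.9273; S(1,1) = 89.9957
  k=2: S(2,0) = 119.8379; S(2,1) = 99.0100; S(2,2) = 81.8020
  k=3: S(3,0) = 131.8413; S(3,1) = 108.9273; S(3,2) = 89.9957; S(3,3) = 74.3544
  k=4: S(4,0) = 145.0471; S(4,1) = 119.8379; S(4,2) = 99.0100; S(4,3) = 81.8020; S(4,4) = 67.5848
Terminal payoffs V(N, i) = max(S_T - K, 0):
  V(4,0) = 51.247100; V(4,1) = 26.037863; V(4,2) = 5.210000; V(4,3) = 0.000000; V(4,4) = 0.000000
Backward induction: V(k, i) = exp(-r*dt) * [p * V(k+1, i) + (1-p) * V(k+1, i+1)]; then take max(V_cont, immediate exercise) for American.
  V(3,0) = exp(-r*dt) * [p*51.247100 + (1-p)*26.037863] = 38.579125; exercise = 38.041323; V(3,0) = max -> 38.579125
  V(3,1) = exp(-r*dt) * [p*26.037863 + (1-p)*5.210000] = 15.665057; exercise = 15.127255; V(3,1) = max -> 15.665057
  V(3,2) = exp(-r*dt) * [p*5.210000 + (1-p)*0.000000] = 2.622760; exercise = 0.000000; V(3,2) = max -> 2.622760
  V(3,3) = exp(-r*dt) * [p*0.000000 + (1-p)*0.000000] = 0.000000; exercise = 0.000000; V(3,3) = max -> 0.000000
  V(2,0) = exp(-r*dt) * [p*38.579125 + (1-p)*15.665057] = 27.110384; exercise = 26.037863; V(2,0) = max -> 27.110384
  V(2,1) = exp(-r*dt) * [p*15.665057 + (1-p)*2.622760] = 9.173329; exercise = 5.210000; V(2,1) = max -> 9.173329
  V(2,2) = exp(-r*dt) * [p*2.622760 + (1-p)*0.000000] = 1.320320; exercise = 0.000000; V(2,2) = max -> 1.320320
  V(1,0) = exp(-r*dt) * [p*27.110384 + (1-p)*9.173329] = 18.150404; exercise = 15.127255; V(1,0) = max -> 18.150404
  V(1,1) = exp(-r*dt) * [p*9.173329 + (1-p)*1.320320] = 5.266023; exercise = 0.000000; V(1,1) = max -> 5.266023
  V(0,0) = exp(-r*dt) * [p*18.150404 + (1-p)*5.266023] = 11.721941; exercise = 5.210000; V(0,0) = max -> 11.721941


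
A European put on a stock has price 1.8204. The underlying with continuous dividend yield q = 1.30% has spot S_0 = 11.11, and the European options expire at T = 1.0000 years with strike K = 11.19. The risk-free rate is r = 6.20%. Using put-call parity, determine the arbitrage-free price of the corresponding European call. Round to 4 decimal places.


Put-call parity: C - P = S_0 * exp(-qT) - K * exp(-rT).
S_0 * exp(-qT) = 11.1100 * 0.98708414 = 10.96650474
K * exp(-rT) = 11.1900 * 0.93988289 = 10.51728950
C = P + S*exp(-qT) - K*exp(-rT)
C = 1.8204 + 10.96650474 - 10.51728950 = 2.2696

Answer: Call price = 2.2696


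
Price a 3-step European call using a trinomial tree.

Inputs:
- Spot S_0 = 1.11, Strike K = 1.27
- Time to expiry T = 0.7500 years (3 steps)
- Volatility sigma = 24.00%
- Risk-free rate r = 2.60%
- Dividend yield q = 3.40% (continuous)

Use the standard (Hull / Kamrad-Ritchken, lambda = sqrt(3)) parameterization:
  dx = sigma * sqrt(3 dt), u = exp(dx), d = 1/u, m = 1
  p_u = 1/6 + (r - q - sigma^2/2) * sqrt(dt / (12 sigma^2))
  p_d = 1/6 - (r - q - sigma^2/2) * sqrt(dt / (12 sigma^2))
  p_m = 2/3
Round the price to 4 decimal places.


dt = T/N = 0.250000; dx = sigma*sqrt(3*dt) = 0.207846
u = exp(dx) = 1.231024; d = 1/u = 0.812332
p_u = 0.144535, p_m = 0.666667, p_d = 0.188798
Discount per step: exp(-r*dt) = 0.993521
Stock lattice S(k, j) with j the centered position index:
  k=0: S(0,+0) = 1.1100
  k=1: S(1,-1) = 0.9017; S(1,+0) = 1.1100; S(1,+1) = 1.3664
  k=2: S(2,-2) = 0.7325; S(2,-1) = 0.9017; S(2,+0) = 1.1100; S(2,+1) = 1.3664; S(2,+2) = 1.6821
  k=3: S(3,-3) = 0.5950; S(3,-2) = 0.7325; S(3,-1) = 0.9017; S(3,+0) = 1.1100; S(3,+1) = 1.3664; S(3,+2) = 1.6821; S(3,+3) = 2.0707
Terminal payoffs V(N, j) = max(S_T - K, 0):
  V(3,-3) = 0.000000; V(3,-2) = 0.000000; V(3,-1) = 0.000000; V(3,+0) = 0.000000; V(3,+1) = 0.096436; V(3,+2) = 0.412115; V(3,+3) = 0.800724
Backward induction: V(k, j) = exp(-r*dt) * [p_u * V(k+1, j+1) + p_m * V(k+1, j) + p_d * V(k+1, j-1)]
  V(2,-2) = exp(-r*dt) * [p_u*0.000000 + p_m*0.000000 + p_d*0.000000] = 0.000000
  V(2,-1) = exp(-r*dt) * [p_u*0.000000 + p_m*0.000000 + p_d*0.000000] = 0.000000
  V(2,+0) = exp(-r*dt) * [p_u*0.096436 + p_m*0.000000 + p_d*0.000000] = 0.013848
  V(2,+1) = exp(-r*dt) * [p_u*0.412115 + p_m*0.096436 + p_d*0.000000] = 0.123053
  V(2,+2) = exp(-r*dt) * [p_u*0.800724 + p_m*0.412115 + p_d*0.096436] = 0.406035
  V(1,-1) = exp(-r*dt) * [p_u*0.013848 + p_m*0.000000 + p_d*0.000000] = 0.001989
  V(1,+0) = exp(-r*dt) * [p_u*0.123053 + p_m*0.013848 + p_d*0.000000] = 0.026843
  V(1,+1) = exp(-r*dt) * [p_u*0.406035 + p_m*0.123053 + p_d*0.013848] = 0.142408
  V(0,+0) = exp(-r*dt) * [p_u*0.142408 + p_m*0.026843 + p_d*0.001989] = 0.038602

Answer: Price = V(0,0) = 0.0386


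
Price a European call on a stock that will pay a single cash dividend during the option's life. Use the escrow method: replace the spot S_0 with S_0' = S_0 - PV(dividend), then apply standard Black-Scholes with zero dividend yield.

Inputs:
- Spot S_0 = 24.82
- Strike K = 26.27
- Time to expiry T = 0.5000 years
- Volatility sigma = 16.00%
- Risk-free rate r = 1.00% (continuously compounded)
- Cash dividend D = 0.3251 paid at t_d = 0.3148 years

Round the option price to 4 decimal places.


Answer: Price = 0.5033

Derivation:
PV(D) = D * exp(-r * t_d) = 0.3251 * 0.99685695 = 0.32407819
S_0' = S_0 - PV(D) = 24.8200 - 0.32407819 = 24.49592181
d1 = (ln(S_0'/K) + (r + sigma^2/2)*T) / (sigma*sqrt(T)) = -0.51725707
d2 = d1 - sigma*sqrt(T) = -0.63039415
exp(-rT) = 0.99501248
N(d1) = 0.30248836; N(d2) = 0.26421837
C = S_0' * N(d1) - K * exp(-rT) * N(d2) = 24.49592181 * 0.30248836 - 26.2700 * 0.99501248 * 0.26421837 = 0.5033


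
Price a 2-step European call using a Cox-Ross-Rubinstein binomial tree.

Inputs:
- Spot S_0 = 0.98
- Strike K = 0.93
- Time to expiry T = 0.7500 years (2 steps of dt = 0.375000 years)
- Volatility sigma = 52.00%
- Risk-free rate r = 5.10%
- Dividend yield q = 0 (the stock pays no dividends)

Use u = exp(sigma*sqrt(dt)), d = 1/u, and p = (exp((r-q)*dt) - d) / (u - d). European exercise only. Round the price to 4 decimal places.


dt = T/N = 0.375000
u = exp(sigma*sqrt(dt)) = 1.374972; d = 1/u = 0.727287
p = (exp((r-q)*dt) - d) / (u - d) = 0.450870
Discount per step: exp(-r*dt) = 0.981057
Stock lattice S(k, i) with i counting down-moves:
  k=0: S(0,0) = 0.9800
  k=1: S(1,0) = 1.3475; S(1,1) = 0.7127
  k=2: S(2,0) = 1.8527; S(2,1) = 0.9800; S(2,2) = 0.5184
Terminal payoffs V(N, i) = max(S_T - K, 0):
  V(2,0) = 0.922738; V(2,1) = 0.050000; V(2,2) = 0.000000
Backward induction: V(k, i) = exp(-r*dt) * [p * V(k+1, i) + (1-p) * V(k+1, i+1)].
  V(1,0) = exp(-r*dt) * [p*0.922738 + (1-p)*0.050000] = 0.435090
  V(1,1) = exp(-r*dt) * [p*0.050000 + (1-p)*0.000000] = 0.022116
  V(0,0) = exp(-r*dt) * [p*0.435090 + (1-p)*0.022116] = 0.204368

Answer: Price = V(0,0) = 0.2044


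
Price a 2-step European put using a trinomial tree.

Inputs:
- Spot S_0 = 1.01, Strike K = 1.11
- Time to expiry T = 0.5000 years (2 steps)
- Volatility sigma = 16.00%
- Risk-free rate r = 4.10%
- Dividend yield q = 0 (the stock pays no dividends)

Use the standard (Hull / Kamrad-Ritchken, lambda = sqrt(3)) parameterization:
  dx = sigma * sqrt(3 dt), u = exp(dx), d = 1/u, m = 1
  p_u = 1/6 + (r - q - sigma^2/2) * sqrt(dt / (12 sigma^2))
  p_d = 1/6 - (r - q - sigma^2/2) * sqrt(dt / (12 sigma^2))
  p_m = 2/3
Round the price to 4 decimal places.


Answer: Price = V(0,0) = 0.0981

Derivation:
dt = T/N = 0.250000; dx = sigma*sqrt(3*dt) = 0.138564
u = exp(dx) = 1.148623; d = 1/u = 0.870607
p_u = 0.192106, p_m = 0.666667, p_d = 0.141227
Discount per step: exp(-r*dt) = 0.989802
Stock lattice S(k, j) with j the centered position index:
  k=0: S(0,+0) = 1.0100
  k=1: S(1,-1) = 0.8793; S(1,+0) = 1.0100; S(1,+1) = 1.1601
  k=2: S(2,-2) = 0.7655; S(2,-1) = 0.8793; S(2,+0) = 1.0100; S(2,+1) = 1.1601; S(2,+2) = 1.3325
Terminal payoffs V(N, j) = max(K - S_T, 0):
  V(2,-2) = 0.344463; V(2,-1) = 0.230686; V(2,+0) = 0.100000; V(2,+1) = 0.000000; V(2,+2) = 0.000000
Backward induction: V(k, j) = exp(-r*dt) * [p_u * V(k+1, j+1) + p_m * V(k+1, j) + p_d * V(k+1, j-1)]
  V(1,-1) = exp(-r*dt) * [p_u*0.100000 + p_m*0.230686 + p_d*0.344463] = 0.219389
  V(1,+0) = exp(-r*dt) * [p_u*0.000000 + p_m*0.100000 + p_d*0.230686] = 0.098234
  V(1,+1) = exp(-r*dt) * [p_u*0.000000 + p_m*0.000000 + p_d*0.100000] = 0.013979
  V(0,+0) = exp(-r*dt) * [p_u*0.013979 + p_m*0.098234 + p_d*0.219389] = 0.098147
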